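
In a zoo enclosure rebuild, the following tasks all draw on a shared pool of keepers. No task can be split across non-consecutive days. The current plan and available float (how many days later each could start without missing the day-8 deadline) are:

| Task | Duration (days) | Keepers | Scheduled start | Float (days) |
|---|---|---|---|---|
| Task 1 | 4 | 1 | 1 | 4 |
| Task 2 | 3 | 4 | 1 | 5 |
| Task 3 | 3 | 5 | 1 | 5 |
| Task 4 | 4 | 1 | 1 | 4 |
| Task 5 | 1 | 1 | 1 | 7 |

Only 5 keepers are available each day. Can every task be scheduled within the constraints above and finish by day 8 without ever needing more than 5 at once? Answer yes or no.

no

The minimum achievable peak is 6; 5 < 6, so no feasible schedule stays within the cap.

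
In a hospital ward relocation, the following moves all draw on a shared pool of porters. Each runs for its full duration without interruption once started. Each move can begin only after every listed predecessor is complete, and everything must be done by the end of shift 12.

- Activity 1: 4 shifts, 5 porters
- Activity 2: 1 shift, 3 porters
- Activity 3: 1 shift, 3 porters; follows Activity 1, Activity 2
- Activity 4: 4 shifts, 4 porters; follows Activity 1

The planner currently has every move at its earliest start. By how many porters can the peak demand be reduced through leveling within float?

3

Early-start peak: s1:8  s2:5  s3:5  s4:5  s5:7  s6:4  s7:4  s8:4  s9:0  s10:0  s11:0  s12:0 ⇒ 8.
Leveled (Activity 1@1, Activity 2@5, Activity 3@6, Activity 4@7): s1:5  s2:5  s3:5  s4:5  s5:3  s6:3  s7:4  s8:4  s9:4  s10:4  s11:0  s12:0 ⇒ 5.
Reduction 8 − 5 = 3.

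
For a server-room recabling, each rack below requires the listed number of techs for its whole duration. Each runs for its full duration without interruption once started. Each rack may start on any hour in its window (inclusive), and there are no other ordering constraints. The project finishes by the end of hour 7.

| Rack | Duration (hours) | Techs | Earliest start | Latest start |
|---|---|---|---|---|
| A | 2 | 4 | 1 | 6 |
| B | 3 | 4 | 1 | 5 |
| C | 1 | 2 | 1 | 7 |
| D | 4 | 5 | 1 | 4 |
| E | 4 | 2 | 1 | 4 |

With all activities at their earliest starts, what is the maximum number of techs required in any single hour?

17

Early-start schedule: A@1, B@1, C@1, D@1, E@1.
Load per hour: hour 1: 17, hour 2: 15, hour 3: 11, hour 4: 7, hour 5: 0, hour 6: 0, hour 7: 0.
Peak is 17.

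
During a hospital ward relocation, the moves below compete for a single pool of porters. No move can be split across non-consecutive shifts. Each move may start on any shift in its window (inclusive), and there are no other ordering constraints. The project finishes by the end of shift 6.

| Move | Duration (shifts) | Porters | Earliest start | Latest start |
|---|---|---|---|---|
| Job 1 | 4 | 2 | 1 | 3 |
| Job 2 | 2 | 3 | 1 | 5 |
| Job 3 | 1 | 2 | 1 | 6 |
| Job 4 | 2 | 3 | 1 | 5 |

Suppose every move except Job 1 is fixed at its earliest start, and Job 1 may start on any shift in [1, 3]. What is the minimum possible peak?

8

Job 1@1: s1:10  s2:8  s3:2  s4:2  s5:0  s6:0 → peak 10
Job 1@2: s1:8  s2:8  s3:2  s4:2  s5:2  s6:0 → peak 8
Job 1@3: s1:8  s2:6  s3:2  s4:2  s5:2  s6:2 → peak 8
Best is Job 1@2, peak 8.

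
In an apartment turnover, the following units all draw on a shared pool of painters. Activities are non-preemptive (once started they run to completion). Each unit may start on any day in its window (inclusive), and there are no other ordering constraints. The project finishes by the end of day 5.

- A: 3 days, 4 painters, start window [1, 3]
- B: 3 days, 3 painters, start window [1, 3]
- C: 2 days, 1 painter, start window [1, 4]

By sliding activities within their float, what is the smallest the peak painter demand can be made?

7

Early-start (A@1, B@1, C@1) gives peak 8: d1:8  d2:8  d3:7  d4:0  d5:0.
Shift C→4.
Schedule A@1, B@1, C@4: d1:7  d2:7  d3:7  d4:1  d5:1 — peak 7.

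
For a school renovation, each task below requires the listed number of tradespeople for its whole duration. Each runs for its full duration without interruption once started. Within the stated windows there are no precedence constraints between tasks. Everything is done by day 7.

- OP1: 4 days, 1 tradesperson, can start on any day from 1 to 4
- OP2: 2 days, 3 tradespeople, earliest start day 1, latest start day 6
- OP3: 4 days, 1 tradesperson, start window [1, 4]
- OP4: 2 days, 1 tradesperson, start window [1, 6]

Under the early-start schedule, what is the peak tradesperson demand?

6

Early-start schedule: OP1@1, OP2@1, OP3@1, OP4@1.
Load per day: day 1: 6, day 2: 6, day 3: 2, day 4: 2, day 5: 0, day 6: 0, day 7: 0.
Peak is 6.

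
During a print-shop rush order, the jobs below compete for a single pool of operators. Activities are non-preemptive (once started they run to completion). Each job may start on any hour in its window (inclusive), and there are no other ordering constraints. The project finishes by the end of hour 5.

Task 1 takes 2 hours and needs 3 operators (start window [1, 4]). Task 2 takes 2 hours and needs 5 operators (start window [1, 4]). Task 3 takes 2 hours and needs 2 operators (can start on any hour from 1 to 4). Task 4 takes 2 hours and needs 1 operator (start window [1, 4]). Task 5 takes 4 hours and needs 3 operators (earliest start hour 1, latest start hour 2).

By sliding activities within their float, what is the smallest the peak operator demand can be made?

9

Early-start (Task 1@1, Task 2@1, Task 3@1, Task 4@1, Task 5@1) gives peak 14: h1:14  h2:14  h3:3  h4:3  h5:0.
Shift Task 2→3.
Schedule Task 1@1, Task 2@3, Task 3@1, Task 4@1, Task 5@1: h1:9  h2:9  h3:8  h4:8  h5:0 — peak 9.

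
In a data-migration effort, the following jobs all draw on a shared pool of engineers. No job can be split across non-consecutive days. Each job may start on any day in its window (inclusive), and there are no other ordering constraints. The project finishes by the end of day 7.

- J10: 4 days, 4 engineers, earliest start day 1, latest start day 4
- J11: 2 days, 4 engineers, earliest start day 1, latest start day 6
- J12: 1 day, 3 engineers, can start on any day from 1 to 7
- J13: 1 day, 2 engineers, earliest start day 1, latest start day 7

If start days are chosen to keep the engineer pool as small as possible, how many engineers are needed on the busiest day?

5

Early-start (J10@1, J11@1, J12@1, J13@1) gives peak 13: d1:13  d2:8  d3:4  d4:4  d5:0  d6:0  d7:0.
Shift J11→5, J12→7, J13→7.
Schedule J10@1, J11@5, J12@7, J13@7: d1:4  d2:4  d3:4  d4:4  d5:4  d6:4  d7:5 — peak 5.
Total engineer-days = 29 over 7 days ⇒ peak ≥ ⌈29/7⌉ = 5, so 5 is optimal.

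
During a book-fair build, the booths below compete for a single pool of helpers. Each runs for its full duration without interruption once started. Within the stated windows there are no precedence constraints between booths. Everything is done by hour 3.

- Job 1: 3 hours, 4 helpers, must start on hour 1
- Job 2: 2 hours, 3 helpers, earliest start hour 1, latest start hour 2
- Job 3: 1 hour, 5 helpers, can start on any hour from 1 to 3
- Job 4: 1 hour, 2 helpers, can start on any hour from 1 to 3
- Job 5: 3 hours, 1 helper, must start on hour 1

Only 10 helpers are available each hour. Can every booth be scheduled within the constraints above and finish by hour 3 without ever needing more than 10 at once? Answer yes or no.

Schedule Job 1@1, Job 2@1, Job 3@3, Job 4@1, Job 5@1: h1:10  h2:8  h3:10 — peak 10 ≤ 10.

yes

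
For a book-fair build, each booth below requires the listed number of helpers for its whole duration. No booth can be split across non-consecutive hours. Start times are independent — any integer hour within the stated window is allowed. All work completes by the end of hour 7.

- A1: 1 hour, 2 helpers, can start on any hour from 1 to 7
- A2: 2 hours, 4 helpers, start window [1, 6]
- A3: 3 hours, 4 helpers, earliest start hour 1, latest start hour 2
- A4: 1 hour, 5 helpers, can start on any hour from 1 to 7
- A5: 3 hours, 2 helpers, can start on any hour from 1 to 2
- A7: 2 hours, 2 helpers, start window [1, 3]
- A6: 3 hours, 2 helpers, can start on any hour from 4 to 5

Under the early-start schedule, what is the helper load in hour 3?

6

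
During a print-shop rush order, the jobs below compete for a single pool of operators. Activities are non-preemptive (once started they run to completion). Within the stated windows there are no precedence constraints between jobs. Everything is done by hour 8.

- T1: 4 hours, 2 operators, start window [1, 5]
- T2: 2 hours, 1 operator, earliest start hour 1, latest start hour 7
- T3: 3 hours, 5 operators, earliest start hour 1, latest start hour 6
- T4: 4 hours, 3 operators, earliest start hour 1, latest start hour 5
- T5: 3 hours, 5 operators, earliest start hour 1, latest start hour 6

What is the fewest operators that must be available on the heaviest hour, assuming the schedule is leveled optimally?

8

Early-start (T1@1, T2@1, T3@1, T4@1, T5@1) gives peak 16: h1:16  h2:16  h3:15  h4:5  h5:0  h6:0  h7:0  h8:0.
Shift T4→4, T5→5.
Schedule T1@1, T2@1, T3@1, T4@4, T5@5: h1:8  h2:8  h3:7  h4:5  h5:8  h6:8  h7:8  h8:0 — peak 8.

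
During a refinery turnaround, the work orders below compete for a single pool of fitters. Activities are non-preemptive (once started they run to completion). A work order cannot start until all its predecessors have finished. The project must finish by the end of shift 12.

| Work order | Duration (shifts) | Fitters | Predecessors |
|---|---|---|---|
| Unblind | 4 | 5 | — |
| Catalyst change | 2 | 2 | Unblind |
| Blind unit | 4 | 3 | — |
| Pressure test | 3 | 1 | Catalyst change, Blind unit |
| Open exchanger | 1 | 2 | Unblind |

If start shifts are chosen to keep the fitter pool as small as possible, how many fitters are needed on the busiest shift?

5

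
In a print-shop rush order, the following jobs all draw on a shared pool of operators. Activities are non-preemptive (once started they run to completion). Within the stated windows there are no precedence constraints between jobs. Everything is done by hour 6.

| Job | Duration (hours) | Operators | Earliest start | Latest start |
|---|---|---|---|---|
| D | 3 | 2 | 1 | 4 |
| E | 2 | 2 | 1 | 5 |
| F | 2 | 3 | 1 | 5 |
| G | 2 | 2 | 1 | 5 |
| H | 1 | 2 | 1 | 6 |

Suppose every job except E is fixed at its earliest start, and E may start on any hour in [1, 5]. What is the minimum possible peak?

E@1: h1:11  h2:9  h3:2  h4:0  h5:0  h6:0 → peak 11
E@2: h1:9  h2:9  h3:4  h4:0  h5:0  h6:0 → peak 9
E@3: h1:9  h2:7  h3:4  h4:2  h5:0  h6:0 → peak 9
E@4: h1:9  h2:7  h3:2  h4:2  h5:2  h6:0 → peak 9
E@5: h1:9  h2:7  h3:2  h4:0  h5:2  h6:2 → peak 9
Best is E@2, peak 9.

9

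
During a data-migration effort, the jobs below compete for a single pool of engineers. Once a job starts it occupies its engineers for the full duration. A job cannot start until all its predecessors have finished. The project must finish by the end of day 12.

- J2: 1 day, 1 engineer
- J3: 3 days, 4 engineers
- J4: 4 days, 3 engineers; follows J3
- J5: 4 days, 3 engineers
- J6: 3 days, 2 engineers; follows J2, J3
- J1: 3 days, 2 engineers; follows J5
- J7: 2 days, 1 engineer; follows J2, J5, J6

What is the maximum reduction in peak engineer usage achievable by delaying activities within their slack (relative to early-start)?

3

Early-start peak: d1:8  d2:7  d3:7  d4:8  d5:7  d6:7  d7:6  d8:1  d9:0  d10:0  d11:0  d12:0 ⇒ 8.
Leveled (J2@1, J3@1, J4@8, J5@4, J6@4, J1@8, J7@11): d1:5  d2:4  d3:4  d4:5  d5:5  d6:5  d7:3  d8:5  d9:5  d10:5  d11:4  d12:1 ⇒ 5.
Reduction 8 − 5 = 3.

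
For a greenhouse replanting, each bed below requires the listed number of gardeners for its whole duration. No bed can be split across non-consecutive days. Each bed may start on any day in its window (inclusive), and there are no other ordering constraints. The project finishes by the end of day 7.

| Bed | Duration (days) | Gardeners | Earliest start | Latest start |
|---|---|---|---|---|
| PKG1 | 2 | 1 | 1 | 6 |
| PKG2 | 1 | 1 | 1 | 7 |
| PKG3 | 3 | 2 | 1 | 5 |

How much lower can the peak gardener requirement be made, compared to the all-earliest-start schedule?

2

Early-start peak: d1:4  d2:3  d3:2  d4:0  d5:0  d6:0  d7:0 ⇒ 4.
Leveled (PKG1@1, PKG2@1, PKG3@3): d1:2  d2:1  d3:2  d4:2  d5:2  d6:0  d7:0 ⇒ 2.
Reduction 4 − 2 = 2.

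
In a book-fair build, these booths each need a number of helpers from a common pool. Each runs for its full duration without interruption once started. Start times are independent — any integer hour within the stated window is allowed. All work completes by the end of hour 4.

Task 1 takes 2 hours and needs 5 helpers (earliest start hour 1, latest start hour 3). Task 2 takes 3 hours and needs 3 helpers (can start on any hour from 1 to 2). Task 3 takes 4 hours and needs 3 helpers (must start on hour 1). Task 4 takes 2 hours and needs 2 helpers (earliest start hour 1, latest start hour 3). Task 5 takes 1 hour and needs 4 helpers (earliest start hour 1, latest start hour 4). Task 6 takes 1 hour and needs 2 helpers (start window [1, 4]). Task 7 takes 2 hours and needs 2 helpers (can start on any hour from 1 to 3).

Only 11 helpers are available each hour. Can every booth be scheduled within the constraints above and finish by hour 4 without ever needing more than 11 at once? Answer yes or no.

no

Total helper-hours = 45; over 4 hours the average is 45/4 > 11, so some hour must exceed 11.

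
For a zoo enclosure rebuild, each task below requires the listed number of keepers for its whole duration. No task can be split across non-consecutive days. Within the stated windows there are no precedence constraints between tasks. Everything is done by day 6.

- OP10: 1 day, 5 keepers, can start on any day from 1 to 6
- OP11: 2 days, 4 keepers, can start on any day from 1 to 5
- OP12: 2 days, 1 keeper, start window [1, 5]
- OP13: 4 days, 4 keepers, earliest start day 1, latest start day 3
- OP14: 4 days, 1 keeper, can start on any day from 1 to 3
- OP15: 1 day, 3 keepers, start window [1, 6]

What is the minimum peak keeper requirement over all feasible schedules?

8

Early-start (OP10@1, OP11@1, OP12@1, OP13@1, OP14@1, OP15@1) gives peak 18: d1:18  d2:10  d3:5  d4:5  d5:0  d6:0.
Shift OP11→5, OP13→2, OP15→3.
Schedule OP10@1, OP11@5, OP12@1, OP13@2, OP14@1, OP15@3: d1:7  d2:6  d3:8  d4:5  d5:8  d6:4 — peak 8.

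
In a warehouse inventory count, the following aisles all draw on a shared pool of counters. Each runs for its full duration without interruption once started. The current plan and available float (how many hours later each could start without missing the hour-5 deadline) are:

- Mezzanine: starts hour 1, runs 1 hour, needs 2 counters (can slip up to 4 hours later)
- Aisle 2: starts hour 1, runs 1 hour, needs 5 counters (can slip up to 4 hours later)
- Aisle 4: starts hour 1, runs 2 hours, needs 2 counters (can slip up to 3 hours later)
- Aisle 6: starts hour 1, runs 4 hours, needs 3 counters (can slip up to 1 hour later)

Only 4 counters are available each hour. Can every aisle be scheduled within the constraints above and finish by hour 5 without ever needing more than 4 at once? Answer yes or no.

no

Total counter-hours = 23; over 5 hours the average is 23/5 > 4, so some hour must exceed 4.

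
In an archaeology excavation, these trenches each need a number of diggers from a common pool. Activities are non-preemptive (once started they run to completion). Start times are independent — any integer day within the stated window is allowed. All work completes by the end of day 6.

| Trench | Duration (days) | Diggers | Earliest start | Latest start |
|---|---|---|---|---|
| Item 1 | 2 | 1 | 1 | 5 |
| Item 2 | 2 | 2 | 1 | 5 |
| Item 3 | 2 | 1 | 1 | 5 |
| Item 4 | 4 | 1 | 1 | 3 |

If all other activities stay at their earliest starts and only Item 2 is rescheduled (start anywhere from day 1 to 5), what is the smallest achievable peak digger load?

3

Item 2@1: d1:5  d2:5  d3:1  d4:1  d5:0  d6:0 → peak 5
Item 2@2: d1:3  d2:5  d3:3  d4:1  d5:0  d6:0 → peak 5
Item 2@3: d1:3  d2:3  d3:3  d4:3  d5:0  d6:0 → peak 3
Item 2@4: d1:3  d2:3  d3:1  d4:3  d5:2  d6:0 → peak 3
Item 2@5: d1:3  d2:3  d3:1  d4:1  d5:2  d6:2 → peak 3
Best is Item 2@3, peak 3.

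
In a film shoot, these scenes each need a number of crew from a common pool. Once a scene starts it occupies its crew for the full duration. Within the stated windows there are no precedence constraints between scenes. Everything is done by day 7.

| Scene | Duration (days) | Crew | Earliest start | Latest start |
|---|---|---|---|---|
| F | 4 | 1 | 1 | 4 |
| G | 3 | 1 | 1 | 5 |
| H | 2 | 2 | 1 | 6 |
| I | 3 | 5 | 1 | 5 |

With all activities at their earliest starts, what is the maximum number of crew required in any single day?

9

Early-start schedule: F@1, G@1, H@1, I@1.
Load per day: day 1: 9, day 2: 9, day 3: 7, day 4: 1, day 5: 0, day 6: 0, day 7: 0.
Peak is 9.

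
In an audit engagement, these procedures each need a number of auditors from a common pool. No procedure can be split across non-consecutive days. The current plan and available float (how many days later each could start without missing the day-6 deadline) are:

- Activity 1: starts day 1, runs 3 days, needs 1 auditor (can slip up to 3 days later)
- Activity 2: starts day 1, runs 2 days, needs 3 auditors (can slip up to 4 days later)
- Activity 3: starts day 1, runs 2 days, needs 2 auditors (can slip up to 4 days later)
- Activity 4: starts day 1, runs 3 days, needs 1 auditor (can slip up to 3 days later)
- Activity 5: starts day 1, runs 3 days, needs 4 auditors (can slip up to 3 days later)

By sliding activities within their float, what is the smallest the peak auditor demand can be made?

Early-start (Activity 1@1, Activity 2@1, Activity 3@1, Activity 4@1, Activity 5@1) gives peak 11: d1:11  d2:11  d3:6  d4:0  d5:0  d6:0.
Shift Activity 4→3, Activity 5→3.
Schedule Activity 1@1, Activity 2@1, Activity 3@1, Activity 4@3, Activity 5@3: d1:6  d2:6  d3:6  d4:5  d5:5  d6:0 — peak 6.

6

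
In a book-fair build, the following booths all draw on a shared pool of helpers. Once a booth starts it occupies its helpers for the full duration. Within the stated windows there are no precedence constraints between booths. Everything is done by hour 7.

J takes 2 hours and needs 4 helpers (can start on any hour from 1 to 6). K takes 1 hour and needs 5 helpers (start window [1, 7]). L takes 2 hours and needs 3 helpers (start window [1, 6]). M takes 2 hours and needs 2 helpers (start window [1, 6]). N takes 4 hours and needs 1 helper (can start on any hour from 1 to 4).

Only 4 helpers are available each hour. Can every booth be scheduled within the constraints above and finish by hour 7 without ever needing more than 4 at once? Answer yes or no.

no

The minimum achievable peak is 5; 4 < 5, so no feasible schedule stays within the cap.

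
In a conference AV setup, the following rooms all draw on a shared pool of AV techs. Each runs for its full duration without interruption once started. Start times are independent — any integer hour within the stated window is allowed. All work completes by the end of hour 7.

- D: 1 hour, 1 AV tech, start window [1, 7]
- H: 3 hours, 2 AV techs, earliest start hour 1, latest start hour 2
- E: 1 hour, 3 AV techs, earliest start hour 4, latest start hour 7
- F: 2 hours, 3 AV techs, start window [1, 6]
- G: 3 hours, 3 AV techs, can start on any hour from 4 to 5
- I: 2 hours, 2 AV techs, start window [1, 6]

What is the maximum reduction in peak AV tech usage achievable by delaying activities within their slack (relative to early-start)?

Early-start peak: h1:8  h2:7  h3:2  h4:6  h5:3  h6:3  h7:0 ⇒ 8.
Leveled (D@1, H@1, E@4, F@2, G@5, I@4): h1:3  h2:5  h3:5  h4:5  h5:5  h6:3  h7:3 ⇒ 5.
Reduction 8 − 5 = 3.

3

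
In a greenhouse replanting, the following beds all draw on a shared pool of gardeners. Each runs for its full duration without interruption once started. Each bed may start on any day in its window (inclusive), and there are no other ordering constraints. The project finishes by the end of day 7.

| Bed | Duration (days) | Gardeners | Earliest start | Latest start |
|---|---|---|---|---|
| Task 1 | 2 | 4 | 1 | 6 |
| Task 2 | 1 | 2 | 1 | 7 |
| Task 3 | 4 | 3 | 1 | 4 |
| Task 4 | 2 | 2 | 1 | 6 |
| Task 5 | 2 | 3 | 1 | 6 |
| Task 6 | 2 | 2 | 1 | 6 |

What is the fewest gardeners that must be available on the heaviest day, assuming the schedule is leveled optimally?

Early-start (Task 1@1, Task 2@1, Task 3@1, Task 4@1, Task 5@1, Task 6@1) gives peak 16: d1:16  d2:14  d3:3  d4:3  d5:0  d6:0  d7:0.
Shift Task 3→3, Task 4→2, Task 5→4, Task 6→6.
Schedule Task 1@1, Task 2@1, Task 3@3, Task 4@2, Task 5@4, Task 6@6: d1:6  d2:6  d3:5  d4:6  d5:6  d6:5  d7:2 — peak 6.
Total gardener-days = 36 over 7 days ⇒ peak ≥ ⌈36/7⌉ = 6, so 6 is optimal.

6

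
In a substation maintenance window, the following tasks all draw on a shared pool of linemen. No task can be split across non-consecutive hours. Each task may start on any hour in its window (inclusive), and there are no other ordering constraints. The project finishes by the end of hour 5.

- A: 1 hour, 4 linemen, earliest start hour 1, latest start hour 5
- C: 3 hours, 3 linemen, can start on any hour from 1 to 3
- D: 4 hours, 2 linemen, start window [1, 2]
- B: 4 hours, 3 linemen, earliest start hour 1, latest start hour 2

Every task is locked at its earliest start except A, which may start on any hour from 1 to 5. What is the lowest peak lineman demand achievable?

A@1: h1:12  h2:8  h3:8  h4:5  h5:0 → peak 12
A@2: h1:8  h2:12  h3:8  h4:5  h5:0 → peak 12
A@3: h1:8  h2:8  h3:12  h4:5  h5:0 → peak 12
A@4: h1:8  h2:8  h3:8  h4:9  h5:0 → peak 9
A@5: h1:8  h2:8  h3:8  h4:5  h5:4 → peak 8
Best is A@5, peak 8.

8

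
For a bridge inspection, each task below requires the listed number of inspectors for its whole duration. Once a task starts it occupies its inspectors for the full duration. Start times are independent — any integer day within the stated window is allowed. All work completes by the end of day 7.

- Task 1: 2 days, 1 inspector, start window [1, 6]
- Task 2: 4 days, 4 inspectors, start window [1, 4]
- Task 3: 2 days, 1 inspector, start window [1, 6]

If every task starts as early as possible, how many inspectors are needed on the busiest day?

6

Early-start schedule: Task 1@1, Task 2@1, Task 3@1.
Load per day: day 1: 6, day 2: 6, day 3: 4, day 4: 4, day 5: 0, day 6: 0, day 7: 0.
Peak is 6.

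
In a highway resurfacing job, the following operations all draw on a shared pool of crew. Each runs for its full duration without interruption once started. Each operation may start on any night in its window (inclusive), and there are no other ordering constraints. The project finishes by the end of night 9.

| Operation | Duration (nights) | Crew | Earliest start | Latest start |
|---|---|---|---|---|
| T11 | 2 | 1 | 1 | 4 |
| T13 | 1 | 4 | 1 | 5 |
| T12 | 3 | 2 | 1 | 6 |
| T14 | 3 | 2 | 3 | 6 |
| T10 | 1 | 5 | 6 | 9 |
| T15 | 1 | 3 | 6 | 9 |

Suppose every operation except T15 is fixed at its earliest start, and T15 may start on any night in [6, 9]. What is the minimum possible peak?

7

T15@6: n1:7  n2:3  n3:4  n4:2  n5:2  n6:8  n7:0  n8:0  n9:0 → peak 8
T15@7: n1:7  n2:3  n3:4  n4:2  n5:2  n6:5  n7:3  n8:0  n9:0 → peak 7
T15@8: n1:7  n2:3  n3:4  n4:2  n5:2  n6:5  n7:0  n8:3  n9:0 → peak 7
T15@9: n1:7  n2:3  n3:4  n4:2  n5:2  n6:5  n7:0  n8:0  n9:3 → peak 7
Best is T15@7, peak 7.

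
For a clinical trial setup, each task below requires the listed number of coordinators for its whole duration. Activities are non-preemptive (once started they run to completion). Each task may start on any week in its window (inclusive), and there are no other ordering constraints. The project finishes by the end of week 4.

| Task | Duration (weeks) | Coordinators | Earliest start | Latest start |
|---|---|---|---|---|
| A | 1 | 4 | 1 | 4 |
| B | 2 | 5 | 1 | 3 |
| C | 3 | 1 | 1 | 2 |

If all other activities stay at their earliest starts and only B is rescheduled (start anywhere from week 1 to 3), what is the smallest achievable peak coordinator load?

6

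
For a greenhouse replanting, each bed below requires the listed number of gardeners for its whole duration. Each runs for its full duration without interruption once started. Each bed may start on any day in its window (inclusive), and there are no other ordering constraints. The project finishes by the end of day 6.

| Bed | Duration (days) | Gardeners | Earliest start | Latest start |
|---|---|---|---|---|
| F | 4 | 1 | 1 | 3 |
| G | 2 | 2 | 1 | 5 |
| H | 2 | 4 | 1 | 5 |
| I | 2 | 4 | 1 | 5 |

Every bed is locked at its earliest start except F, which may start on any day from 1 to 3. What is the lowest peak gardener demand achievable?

10

F@1: d1:11  d2:11  d3:1  d4:1  d5:0  d6:0 → peak 11
F@2: d1:10  d2:11  d3:1  d4:1  d5:1  d6:0 → peak 11
F@3: d1:10  d2:10  d3:1  d4:1  d5:1  d6:1 → peak 10
Best is F@3, peak 10.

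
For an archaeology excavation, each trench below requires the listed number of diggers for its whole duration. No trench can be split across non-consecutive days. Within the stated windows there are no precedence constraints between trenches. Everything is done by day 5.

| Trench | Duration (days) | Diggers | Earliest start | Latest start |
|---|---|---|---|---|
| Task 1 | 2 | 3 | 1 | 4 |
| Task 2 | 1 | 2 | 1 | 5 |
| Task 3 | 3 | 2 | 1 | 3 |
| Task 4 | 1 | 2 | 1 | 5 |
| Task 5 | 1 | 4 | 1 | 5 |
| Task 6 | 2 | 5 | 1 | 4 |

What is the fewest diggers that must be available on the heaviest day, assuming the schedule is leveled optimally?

7

Early-start (Task 1@1, Task 2@1, Task 3@1, Task 4@1, Task 5@1, Task 6@1) gives peak 18: d1:18  d2:10  d3:2  d4:0  d5:0.
Shift Task 4→2, Task 5→3, Task 6→4.
Schedule Task 1@1, Task 2@1, Task 3@1, Task 4@2, Task 5@3, Task 6@4: d1:7  d2:7  d3:6  d4:5  d5:5 — peak 7.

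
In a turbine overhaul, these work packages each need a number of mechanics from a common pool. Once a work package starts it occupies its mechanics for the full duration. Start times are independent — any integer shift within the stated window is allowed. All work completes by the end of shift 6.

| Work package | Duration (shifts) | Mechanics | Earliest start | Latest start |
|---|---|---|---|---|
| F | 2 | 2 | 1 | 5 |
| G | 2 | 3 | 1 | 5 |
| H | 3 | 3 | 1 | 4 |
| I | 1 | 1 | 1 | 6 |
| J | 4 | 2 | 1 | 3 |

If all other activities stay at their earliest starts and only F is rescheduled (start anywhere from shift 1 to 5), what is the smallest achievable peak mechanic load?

9

F@1: s1:11  s2:10  s3:5  s4:2  s5:0  s6:0 → peak 11
F@2: s1:9  s2:10  s3:7  s4:2  s5:0  s6:0 → peak 10
F@3: s1:9  s2:8  s3:7  s4:4  s5:0  s6:0 → peak 9
F@4: s1:9  s2:8  s3:5  s4:4  s5:2  s6:0 → peak 9
F@5: s1:9  s2:8  s3:5  s4:2  s5:2  s6:2 → peak 9
Best is F@3, peak 9.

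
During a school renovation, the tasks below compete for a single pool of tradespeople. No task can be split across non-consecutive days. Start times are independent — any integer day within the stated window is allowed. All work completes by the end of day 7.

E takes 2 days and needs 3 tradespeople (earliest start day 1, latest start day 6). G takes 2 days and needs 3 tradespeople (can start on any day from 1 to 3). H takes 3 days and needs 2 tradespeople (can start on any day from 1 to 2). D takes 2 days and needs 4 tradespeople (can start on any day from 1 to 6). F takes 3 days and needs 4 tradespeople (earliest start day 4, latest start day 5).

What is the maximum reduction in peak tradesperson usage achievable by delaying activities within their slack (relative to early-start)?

Early-start peak: d1:12  d2:12  d3:2  d4:4  d5:4  d6:4  d7:0 ⇒ 12.
Leveled (E@4, G@1, H@1, D@3, F@5): d1:5  d2:5  d3:6  d4:7  d5:7  d6:4  d7:4 ⇒ 7.
Reduction 12 − 7 = 5.

5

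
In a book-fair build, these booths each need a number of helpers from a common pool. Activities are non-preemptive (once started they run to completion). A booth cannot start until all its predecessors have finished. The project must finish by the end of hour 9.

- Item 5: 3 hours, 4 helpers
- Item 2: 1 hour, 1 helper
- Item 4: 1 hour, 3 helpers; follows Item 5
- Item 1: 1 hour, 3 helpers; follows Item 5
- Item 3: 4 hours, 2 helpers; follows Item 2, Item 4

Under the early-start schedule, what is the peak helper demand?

Early-start schedule: Item 5@1, Item 2@1, Item 4@4, Item 1@4, Item 3@5.
Load per hour: hour 1: 5, hour 2: 4, hour 3: 4, hour 4: 6, hour 5: 2, hour 6: 2, hour 7: 2, hour 8: 2, hour 9: 0.
Peak is 6.

6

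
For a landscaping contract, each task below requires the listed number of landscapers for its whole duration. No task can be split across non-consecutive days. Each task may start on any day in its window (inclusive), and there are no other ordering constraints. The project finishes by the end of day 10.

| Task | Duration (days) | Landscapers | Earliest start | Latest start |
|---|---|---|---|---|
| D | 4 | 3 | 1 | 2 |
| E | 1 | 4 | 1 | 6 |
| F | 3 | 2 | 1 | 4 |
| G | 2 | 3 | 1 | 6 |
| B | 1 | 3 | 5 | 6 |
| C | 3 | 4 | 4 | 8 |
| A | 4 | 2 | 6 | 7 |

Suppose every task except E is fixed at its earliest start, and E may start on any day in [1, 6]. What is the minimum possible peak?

E@1: d1:12  d2:8  d3:5  d4:7  d5:7  d6:6  d7:2  d8:2  d9:2  d10:0 → peak 12
E@2: d1:8  d2:12  d3:5  d4:7  d5:7  d6:6  d7:2  d8:2  d9:2  d10:0 → peak 12
E@3: d1:8  d2:8  d3:9  d4:7  d5:7  d6:6  d7:2  d8:2  d9:2  d10:0 → peak 9
E@4: d1:8  d2:8  d3:5  d4:11  d5:7  d6:6  d7:2  d8:2  d9:2  d10:0 → peak 11
E@5: d1:8  d2:8  d3:5  d4:7  d5:11  d6:6  d7:2  d8:2  d9:2  d10:0 → peak 11
E@6: d1:8  d2:8  d3:5  d4:7  d5:7  d6:10  d7:2  d8:2  d9:2  d10:0 → peak 10
Best is E@3, peak 9.

9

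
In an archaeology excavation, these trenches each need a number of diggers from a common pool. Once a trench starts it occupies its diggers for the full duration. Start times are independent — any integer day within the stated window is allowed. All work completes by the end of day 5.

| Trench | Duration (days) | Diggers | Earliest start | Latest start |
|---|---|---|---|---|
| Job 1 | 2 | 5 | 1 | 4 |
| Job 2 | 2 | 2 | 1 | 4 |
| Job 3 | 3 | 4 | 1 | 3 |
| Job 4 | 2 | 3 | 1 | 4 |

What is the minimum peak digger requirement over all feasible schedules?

7

Early-start (Job 1@1, Job 2@1, Job 3@1, Job 4@1) gives peak 14: d1:14  d2:14  d3:4  d4:0  d5:0.
Shift Job 3→3, Job 4→3.
Schedule Job 1@1, Job 2@1, Job 3@3, Job 4@3: d1:7  d2:7  d3:7  d4:7  d5:4 — peak 7.
Total digger-days = 32 over 5 days ⇒ peak ≥ ⌈32/5⌉ = 7, so 7 is optimal.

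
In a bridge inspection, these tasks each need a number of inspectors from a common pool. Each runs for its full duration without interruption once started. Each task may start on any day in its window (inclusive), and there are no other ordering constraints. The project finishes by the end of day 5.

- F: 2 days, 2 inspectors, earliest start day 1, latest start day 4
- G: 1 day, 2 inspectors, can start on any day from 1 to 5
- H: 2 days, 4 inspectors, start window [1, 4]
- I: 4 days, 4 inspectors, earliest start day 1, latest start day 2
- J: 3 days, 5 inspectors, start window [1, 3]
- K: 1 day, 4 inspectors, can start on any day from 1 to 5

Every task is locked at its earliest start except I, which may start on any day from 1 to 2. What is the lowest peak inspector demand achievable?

17

I@1: d1:21  d2:15  d3:9  d4:4  d5:0 → peak 21
I@2: d1:17  d2:15  d3:9  d4:4  d5:4 → peak 17
Best is I@2, peak 17.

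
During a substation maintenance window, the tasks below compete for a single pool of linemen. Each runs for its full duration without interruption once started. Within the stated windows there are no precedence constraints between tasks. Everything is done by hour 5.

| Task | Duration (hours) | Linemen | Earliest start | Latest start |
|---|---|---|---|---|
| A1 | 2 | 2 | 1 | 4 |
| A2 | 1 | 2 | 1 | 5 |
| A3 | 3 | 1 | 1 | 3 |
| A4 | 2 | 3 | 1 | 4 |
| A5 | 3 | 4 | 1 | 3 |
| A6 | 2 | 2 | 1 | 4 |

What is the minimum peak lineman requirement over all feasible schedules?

7

Early-start (A1@1, A2@1, A3@1, A4@1, A5@1, A6@1) gives peak 14: h1:14  h2:12  h3:5  h4:0  h5:0.
Shift A4→4, A5→3.
Schedule A1@1, A2@1, A3@1, A4@4, A5@3, A6@1: h1:7  h2:5  h3:5  h4:7  h5:7 — peak 7.
Total lineman-hours = 31 over 5 hours ⇒ peak ≥ ⌈31/5⌉ = 7, so 7 is optimal.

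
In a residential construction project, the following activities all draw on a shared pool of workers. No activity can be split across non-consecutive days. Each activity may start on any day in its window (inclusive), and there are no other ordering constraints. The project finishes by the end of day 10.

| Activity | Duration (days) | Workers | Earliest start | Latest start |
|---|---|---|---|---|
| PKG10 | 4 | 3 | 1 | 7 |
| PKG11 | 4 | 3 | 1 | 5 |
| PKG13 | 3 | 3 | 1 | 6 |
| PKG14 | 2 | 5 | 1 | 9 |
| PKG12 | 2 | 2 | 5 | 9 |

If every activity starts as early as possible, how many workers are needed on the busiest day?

Early-start schedule: PKG10@1, PKG11@1, PKG13@1, PKG14@1, PKG12@5.
Load per day: day 1: 14, day 2: 14, day 3: 9, day 4: 6, day 5: 2, day 6: 2, day 7: 0, day 8: 0, day 9: 0, day 10: 0.
Peak is 14.

14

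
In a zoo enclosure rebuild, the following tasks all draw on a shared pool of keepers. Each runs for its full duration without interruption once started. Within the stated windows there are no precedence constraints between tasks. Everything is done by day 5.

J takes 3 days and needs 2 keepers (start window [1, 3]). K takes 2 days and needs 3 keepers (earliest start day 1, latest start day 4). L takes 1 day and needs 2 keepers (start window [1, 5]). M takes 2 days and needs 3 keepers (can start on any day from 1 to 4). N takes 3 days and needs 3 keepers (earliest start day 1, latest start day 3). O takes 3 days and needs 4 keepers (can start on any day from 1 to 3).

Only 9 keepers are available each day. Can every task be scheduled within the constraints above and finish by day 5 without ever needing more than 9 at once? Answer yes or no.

Schedule J@1, K@1, L@4, M@1, N@3, O@3: d1:8  d2:8  d3:9  d4:9  d5:7 — peak 9 ≤ 9.

yes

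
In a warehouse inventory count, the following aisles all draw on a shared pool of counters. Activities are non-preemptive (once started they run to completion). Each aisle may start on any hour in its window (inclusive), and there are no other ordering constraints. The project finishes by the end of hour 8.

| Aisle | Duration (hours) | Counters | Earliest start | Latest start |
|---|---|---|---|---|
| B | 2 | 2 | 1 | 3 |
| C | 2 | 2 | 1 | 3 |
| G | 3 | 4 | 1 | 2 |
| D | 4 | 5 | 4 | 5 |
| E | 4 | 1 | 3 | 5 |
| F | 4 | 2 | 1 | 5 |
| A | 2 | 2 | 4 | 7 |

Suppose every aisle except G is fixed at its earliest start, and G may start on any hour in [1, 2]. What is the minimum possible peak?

G@1: h1:10  h2:10  h3:7  h4:10  h5:8  h6:6  h7:5  h8:0 → peak 10
G@2: h1:6  h2:10  h3:7  h4:14  h5:8  h6:6  h7:5  h8:0 → peak 14
Best is G@1, peak 10.

10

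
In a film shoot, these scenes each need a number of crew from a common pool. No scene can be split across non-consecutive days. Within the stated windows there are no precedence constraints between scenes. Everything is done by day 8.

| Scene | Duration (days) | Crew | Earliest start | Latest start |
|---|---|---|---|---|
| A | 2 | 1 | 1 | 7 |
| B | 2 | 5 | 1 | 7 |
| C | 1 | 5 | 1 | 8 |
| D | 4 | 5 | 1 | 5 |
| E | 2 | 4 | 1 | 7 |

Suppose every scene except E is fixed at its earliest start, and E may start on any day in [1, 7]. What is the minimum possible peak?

16

E@1: d1:20  d2:15  d3:5  d4:5  d5:0  d6:0  d7:0  d8:0 → peak 20
E@2: d1:16  d2:15  d3:9  d4:5  d5:0  d6:0  d7:0  d8:0 → peak 16
E@3: d1:16  d2:11  d3:9  d4:9  d5:0  d6:0  d7:0  d8:0 → peak 16
E@4: d1:16  d2:11  d3:5  d4:9  d5:4  d6:0  d7:0  d8:0 → peak 16
E@5: d1:16  d2:11  d3:5  d4:5  d5:4  d6:4  d7:0  d8:0 → peak 16
E@6: d1:16  d2:11  d3:5  d4:5  d5:0  d6:4  d7:4  d8:0 → peak 16
E@7: d1:16  d2:11  d3:5  d4:5  d5:0  d6:0  d7:4  d8:4 → peak 16
Best is E@2, peak 16.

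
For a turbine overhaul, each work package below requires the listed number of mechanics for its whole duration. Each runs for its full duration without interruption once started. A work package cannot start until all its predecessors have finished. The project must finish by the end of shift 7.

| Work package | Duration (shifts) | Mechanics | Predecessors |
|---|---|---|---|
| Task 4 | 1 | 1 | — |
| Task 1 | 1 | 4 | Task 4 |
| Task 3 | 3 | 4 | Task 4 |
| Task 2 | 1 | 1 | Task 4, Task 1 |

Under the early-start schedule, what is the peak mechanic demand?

8

Early-start schedule: Task 4@1, Task 1@2, Task 3@2, Task 2@3.
Load per shift: shift 1: 1, shift 2: 8, shift 3: 5, shift 4: 4, shift 5: 0, shift 6: 0, shift 7: 0.
Peak is 8.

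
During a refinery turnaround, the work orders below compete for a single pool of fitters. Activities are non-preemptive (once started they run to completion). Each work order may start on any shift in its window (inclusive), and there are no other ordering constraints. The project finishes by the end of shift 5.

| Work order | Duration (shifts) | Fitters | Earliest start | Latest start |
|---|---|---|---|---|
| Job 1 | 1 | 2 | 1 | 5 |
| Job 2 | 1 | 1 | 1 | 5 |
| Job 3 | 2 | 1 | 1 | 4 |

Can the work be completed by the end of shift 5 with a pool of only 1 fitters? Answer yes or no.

The minimum achievable peak is 2; 1 < 2, so no feasible schedule stays within the cap.

no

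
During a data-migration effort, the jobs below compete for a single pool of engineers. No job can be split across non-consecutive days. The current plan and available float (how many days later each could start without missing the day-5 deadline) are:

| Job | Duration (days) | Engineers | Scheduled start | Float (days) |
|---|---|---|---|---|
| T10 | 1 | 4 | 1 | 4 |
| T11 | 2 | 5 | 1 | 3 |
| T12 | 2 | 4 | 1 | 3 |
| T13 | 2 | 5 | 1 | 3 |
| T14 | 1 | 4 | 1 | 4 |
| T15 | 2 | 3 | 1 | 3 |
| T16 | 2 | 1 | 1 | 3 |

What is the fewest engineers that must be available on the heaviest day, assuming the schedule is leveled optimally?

9

Early-start (T10@1, T11@1, T12@1, T13@1, T14@1, T15@1, T16@1) gives peak 26: d1:26  d2:18  d3:0  d4:0  d5:0.
Shift T12→2, T13→3, T14→5, T15→4, T16→4.
Schedule T10@1, T11@1, T12@2, T13@3, T14@5, T15@4, T16@4: d1:9  d2:9  d3:9  d4:9  d5:8 — peak 9.
Total engineer-days = 44 over 5 days ⇒ peak ≥ ⌈44/5⌉ = 9, so 9 is optimal.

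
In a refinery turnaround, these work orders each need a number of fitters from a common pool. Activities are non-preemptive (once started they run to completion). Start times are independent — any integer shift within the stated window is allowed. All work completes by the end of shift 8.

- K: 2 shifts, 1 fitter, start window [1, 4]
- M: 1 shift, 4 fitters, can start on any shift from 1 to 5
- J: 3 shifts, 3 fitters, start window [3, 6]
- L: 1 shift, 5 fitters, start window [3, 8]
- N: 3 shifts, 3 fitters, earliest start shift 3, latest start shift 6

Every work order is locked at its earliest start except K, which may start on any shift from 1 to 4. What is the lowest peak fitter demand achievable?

K@1: s1:5  s2:1  s3:11  s4:6  s5:6  s6:0  s7:0  s8:0 → peak 11
K@2: s1:4  s2:1  s3:12  s4:6  s5:6  s6:0  s7:0  s8:0 → peak 12
K@3: s1:4  s2:0  s3:12  s4:7  s5:6  s6:0  s7:0  s8:0 → peak 12
K@4: s1:4  s2:0  s3:11  s4:7  s5:7  s6:0  s7:0  s8:0 → peak 11
Best is K@1, peak 11.

11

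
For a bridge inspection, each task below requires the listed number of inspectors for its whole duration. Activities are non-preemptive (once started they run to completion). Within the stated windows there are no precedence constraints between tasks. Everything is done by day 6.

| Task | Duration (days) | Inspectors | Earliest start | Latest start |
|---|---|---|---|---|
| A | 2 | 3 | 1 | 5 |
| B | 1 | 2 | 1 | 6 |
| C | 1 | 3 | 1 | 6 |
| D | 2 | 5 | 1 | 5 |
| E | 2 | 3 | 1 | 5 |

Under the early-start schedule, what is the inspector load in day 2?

11

At early start, day 2 has: A, D, E.
Demand: 3 + 5 + 3 = 11.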